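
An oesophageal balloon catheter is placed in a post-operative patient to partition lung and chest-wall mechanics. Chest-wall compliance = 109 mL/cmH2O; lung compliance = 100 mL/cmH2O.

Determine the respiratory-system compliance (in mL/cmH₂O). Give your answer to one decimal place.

52.2

Lung and chest wall are elastances in series: 1/Crs = 1/CL + 1/Ccw.
1/Crs = 1/100 + 1/109 = 0.01917.
Crs = 52.165 mL/cmH2O.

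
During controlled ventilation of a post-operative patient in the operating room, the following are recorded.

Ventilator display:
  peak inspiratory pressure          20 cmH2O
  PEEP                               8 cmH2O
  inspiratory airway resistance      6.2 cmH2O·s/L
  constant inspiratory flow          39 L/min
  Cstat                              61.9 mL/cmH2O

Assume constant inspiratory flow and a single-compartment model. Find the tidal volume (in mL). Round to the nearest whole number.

493

Flow: 39 L/min ÷ 60 = 0.65 L/s.
Equation of motion (constant flow): PIP = Vt/C + R·V̇ + PEEP.
Vt/C = PIP − R·V̇ − PEEP = 20 − 4.03 − 8 = 7.97 cmH2O.
Vt = C × 7.97 = 61.9 × 7.97 = 493.34 mL.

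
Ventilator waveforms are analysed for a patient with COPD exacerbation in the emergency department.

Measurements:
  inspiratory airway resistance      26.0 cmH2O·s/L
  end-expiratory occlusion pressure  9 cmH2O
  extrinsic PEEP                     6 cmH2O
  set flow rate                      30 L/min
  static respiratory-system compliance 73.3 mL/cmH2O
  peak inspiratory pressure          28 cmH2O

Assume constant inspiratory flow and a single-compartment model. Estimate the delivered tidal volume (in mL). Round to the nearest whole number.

440

Flow: 30 L/min ÷ 60 = 0.5 L/s.
Total PEEP = 9 cmH2O (set 6 + intrinsic 3); this is the baseline alveolar pressure.
Equation of motion (constant flow): PIP = Vt/C + R·V̇ + PEEP.
Vt/C = PIP − R·V̇ − PEEP = 28 − 13.0 − 9 = 6.0 cmH2O.
Vt = C × 6.0 = 73.3 × 6.0 = 439.8 mL.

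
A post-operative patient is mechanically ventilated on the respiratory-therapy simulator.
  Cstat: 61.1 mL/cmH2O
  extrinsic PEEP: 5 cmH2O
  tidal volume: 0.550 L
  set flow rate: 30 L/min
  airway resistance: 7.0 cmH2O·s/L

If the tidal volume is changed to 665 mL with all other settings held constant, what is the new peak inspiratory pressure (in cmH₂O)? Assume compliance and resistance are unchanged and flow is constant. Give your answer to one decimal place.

19.4

Flow: 30 L/min ÷ 60 = 0.5 L/s.
PIP = Vt/C + R·V̇ + PEEP (constant-flow equation of motion).
Only the elastic term changes: ΔPIP = ΔVt / C = (665 − 550) / 61.1 = 1.882 cmH2O.
Original PIP = 550/61.1 + 7.0×0.5 + 5 = 17.502 cmH2O; new PIP = 17.502 + (1.882) = 19.384 cmH2O.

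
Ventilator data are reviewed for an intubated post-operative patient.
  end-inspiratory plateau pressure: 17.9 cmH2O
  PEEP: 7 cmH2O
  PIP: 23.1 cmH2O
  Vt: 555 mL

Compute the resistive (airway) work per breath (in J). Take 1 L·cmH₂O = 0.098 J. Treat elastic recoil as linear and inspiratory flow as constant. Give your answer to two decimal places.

With constant inspiratory flow the resistive pressure is constant at PIP − Pplat = 23.1 − 17.9 = 5.2 cmH2O, so resistive work = 5.2 × 0.555 = 2.886 L·cmH2O.
× 0.098 J/(L·cmH2O) → 0.2828 J.

0.28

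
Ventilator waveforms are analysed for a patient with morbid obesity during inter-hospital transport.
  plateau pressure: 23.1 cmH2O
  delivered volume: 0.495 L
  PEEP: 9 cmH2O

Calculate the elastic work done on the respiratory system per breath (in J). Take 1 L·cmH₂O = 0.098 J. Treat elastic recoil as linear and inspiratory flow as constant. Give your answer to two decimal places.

0.34

Elastic work ≈ ½ × (Pplat − PEEP) × Vt = 0.5 × (23.1 − 9) × 0.495 L = 0.5 × 14.1 × 0.495 = 3.49 L·cmH2O.
× 0.098 J/(L·cmH2O) → 0.342 J.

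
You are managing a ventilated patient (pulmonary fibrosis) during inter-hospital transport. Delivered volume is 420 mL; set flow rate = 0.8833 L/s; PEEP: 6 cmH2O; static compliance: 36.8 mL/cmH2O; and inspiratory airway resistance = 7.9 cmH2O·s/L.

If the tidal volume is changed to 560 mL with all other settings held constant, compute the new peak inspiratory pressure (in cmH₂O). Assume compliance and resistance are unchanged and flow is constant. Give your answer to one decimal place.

PIP = Vt/C + R·V̇ + PEEP (constant-flow equation of motion).
Only the elastic term changes: ΔPIP = ΔVt / C = (560 − 420) / 36.8 = 3.804 cmH2O.
Original PIP = 420/36.8 + 7.9×0.8833 + 6 = 24.391 cmH2O; new PIP = 24.391 + (3.804) = 28.195 cmH2O.

28.2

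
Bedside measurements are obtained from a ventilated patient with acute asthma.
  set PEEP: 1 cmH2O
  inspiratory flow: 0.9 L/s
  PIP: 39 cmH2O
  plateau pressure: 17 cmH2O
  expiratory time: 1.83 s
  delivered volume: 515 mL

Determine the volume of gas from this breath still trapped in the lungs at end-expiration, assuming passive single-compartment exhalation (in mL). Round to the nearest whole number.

50

R = (PIP − Pplat)/V̇ = (39 − 17) / 0.9 = 22.0/0.9 = 24.444 cmH2O·s/L.
C = Vt/(Pplat − PEEP) = 515.0 / (17 − 1) = 515.0/16.0 = 32.188 mL/cmH2O.
τ = R × C = 24.444 × 0.03219 L/cmH2O = 0.7869 s.
Fraction remaining = e^(−Te/τ) = e^(−1.83/0.7869) = 0.09773.
Trapped volume = 515.0 × 0.09773 = 50.331 mL.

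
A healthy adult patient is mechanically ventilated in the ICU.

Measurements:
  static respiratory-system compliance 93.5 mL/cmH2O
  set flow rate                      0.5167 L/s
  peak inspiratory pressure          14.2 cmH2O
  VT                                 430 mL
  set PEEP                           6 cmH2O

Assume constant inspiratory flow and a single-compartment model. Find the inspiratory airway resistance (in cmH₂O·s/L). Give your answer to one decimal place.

7.0

Equation of motion (constant flow): PIP = Vt/C + R·V̇ + PEEP.
R·V̇ = PIP − Vt/C − PEEP = 14.2 − 430/93.5 − 6 = 14.2 − 4.599 − 6 = 3.601 cmH2O.
R = 3.601 / 0.5167 = 6.969 cmH2O·s/L.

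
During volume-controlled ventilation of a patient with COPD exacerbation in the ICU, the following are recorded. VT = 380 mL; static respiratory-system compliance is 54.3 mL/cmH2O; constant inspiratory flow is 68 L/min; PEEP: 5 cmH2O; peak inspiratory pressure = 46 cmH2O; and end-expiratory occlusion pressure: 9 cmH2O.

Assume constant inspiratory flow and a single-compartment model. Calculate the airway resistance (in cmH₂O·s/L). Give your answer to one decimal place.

Flow: 68 L/min ÷ 60 = 1.1333 L/s.
Total PEEP = 9 cmH2O (set 5 + intrinsic 4); this is the baseline alveolar pressure.
Equation of motion (constant flow): PIP = Vt/C + R·V̇ + PEEP.
R·V̇ = PIP − Vt/C − PEEP = 46 − 380/54.3 − 9 = 46 − 6.998 − 9 = 30.002 cmH2O.
R = 30.002 / 1.1333 = 26.473 cmH2O·s/L.

26.5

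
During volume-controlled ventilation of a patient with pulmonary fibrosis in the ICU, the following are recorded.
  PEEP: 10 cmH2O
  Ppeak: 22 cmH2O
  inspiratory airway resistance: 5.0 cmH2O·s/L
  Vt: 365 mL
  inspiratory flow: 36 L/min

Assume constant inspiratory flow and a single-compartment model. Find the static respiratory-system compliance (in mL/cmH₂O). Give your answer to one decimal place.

Flow: 36 L/min ÷ 60 = 0.6 L/s.
Equation of motion (constant flow): PIP = Vt/C + R·V̇ + PEEP.
Vt/C = PIP − R·V̇ − PEEP = 22 − 5.0×0.6 − 10 = 22 − 3.0 − 10 = 9.0 cmH2O.
C = Vt / 9.0 = 365 / 9.0 = 40.556 mL/cmH2O.

40.6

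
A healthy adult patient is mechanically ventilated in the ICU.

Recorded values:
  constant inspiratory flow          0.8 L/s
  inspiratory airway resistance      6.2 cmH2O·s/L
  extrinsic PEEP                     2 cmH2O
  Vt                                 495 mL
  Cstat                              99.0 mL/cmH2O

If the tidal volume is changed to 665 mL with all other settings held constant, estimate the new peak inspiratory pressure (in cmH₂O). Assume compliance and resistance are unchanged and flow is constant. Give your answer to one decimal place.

PIP = Vt/C + R·V̇ + PEEP (constant-flow equation of motion).
Only the elastic term changes: ΔPIP = ΔVt / C = (665 − 495) / 99.0 = 1.717 cmH2O.
Original PIP = 495/99.0 + 6.2×0.8 + 2 = 11.96 cmH2O; new PIP = 11.96 + (1.717) = 13.677 cmH2O.

13.7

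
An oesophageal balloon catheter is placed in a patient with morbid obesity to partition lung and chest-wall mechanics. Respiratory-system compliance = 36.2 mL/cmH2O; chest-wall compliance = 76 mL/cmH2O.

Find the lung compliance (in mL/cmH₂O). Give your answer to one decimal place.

1/CL = 1/Crs − 1/Ccw.
1/CL = 1/36.2 − 1/76 = 0.01447.
CL = 69.109 mL/cmH2O.

69.1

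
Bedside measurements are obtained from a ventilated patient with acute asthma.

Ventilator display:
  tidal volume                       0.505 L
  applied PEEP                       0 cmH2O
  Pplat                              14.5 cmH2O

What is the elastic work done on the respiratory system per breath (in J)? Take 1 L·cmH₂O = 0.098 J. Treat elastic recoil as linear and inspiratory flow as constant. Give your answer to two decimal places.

Elastic work ≈ ½ × (Pplat − PEEP) × Vt = 0.5 × (14.5 − 0) × 0.505 L = 0.5 × 14.5 × 0.505 = 3.661 L·cmH2O.
× 0.098 J/(L·cmH2O) → 0.3588 J.

0.36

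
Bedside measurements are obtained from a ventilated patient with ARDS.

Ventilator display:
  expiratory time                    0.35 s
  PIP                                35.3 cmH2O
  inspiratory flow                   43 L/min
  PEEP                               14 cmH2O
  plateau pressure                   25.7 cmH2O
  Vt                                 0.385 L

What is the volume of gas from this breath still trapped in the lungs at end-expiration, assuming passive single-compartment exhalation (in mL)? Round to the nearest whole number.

Flow: 43 L/min ÷ 60 = 0.7167 L/s.
R = (PIP − Pplat)/V̇ = (35.3 − 25.7) / 0.7167 = 9.6/0.7167 = 13.395 cmH2O·s/L.
C = Vt/(Pplat − PEEP) = 385.0 / (25.7 − 14) = 385.0/11.7 = 32.906 mL/cmH2O.
τ = R × C = 13.395 × 0.03291 L/cmH2O = 0.4408 s.
Fraction remaining = e^(−Te/τ) = e^(−0.35/0.4408) = 0.452.
Trapped volume = 385.0 × 0.452 = 174.02 mL.

174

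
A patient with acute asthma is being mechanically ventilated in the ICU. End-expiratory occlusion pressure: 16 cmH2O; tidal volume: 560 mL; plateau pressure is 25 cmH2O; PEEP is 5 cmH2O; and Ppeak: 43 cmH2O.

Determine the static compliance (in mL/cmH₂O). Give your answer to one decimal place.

62.2

End-expiratory occlusion gives total PEEP = 16 cmH2O (intrinsic PEEP = 16 − 5 = 11). Use total PEEP for the elastic gradient.
Cstat = Vt / (Pplat − PEEPtotal) = 560 / (25 − 16) = 560 / 9.0 = 62.222 mL/cmH2O.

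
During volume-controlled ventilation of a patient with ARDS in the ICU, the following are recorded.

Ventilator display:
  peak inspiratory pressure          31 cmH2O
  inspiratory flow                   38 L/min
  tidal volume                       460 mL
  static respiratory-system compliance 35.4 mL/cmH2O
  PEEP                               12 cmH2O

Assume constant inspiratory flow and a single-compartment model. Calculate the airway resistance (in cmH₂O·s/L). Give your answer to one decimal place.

Flow: 38 L/min ÷ 60 = 0.6333 L/s.
Equation of motion (constant flow): PIP = Vt/C + R·V̇ + PEEP.
R·V̇ = PIP − Vt/C − PEEP = 31 − 460/35.4 − 12 = 31 − 12.994 − 12 = 6.006 cmH2O.
R = 6.006 / 0.6333 = 9.484 cmH2O·s/L.

9.5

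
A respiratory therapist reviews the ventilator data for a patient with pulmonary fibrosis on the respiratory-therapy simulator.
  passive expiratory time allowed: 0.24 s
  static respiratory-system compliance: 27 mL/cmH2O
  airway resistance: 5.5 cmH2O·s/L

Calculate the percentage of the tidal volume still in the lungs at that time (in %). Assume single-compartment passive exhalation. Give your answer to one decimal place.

τ = R × C = 5.5 × 27 mL/cmH2O = 5.5 × 0.027 L/cmH2O = 0.1485 s.
Passive exhalation: V(t)/V₀ = e^(−t/τ) = e^(−0.24/0.1485) = 0.1987.
Fraction remaining = 0.1987 → 19.87%.

19.9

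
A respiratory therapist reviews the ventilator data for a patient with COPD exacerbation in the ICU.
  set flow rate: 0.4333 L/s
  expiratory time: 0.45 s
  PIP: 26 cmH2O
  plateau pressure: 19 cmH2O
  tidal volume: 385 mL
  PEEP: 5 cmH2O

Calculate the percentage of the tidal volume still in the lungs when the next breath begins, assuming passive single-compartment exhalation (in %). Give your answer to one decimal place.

R = (PIP − Pplat)/V̇ = (26 − 19) / 0.4333 = 7.0/0.4333 = 16.155 cmH2O·s/L.
C = Vt/(Pplat − PEEP) = 385.0 / (19 − 5) = 385.0/14.0 = 27.5 mL/cmH2O.
τ = R × C = 16.155 × 0.0275 L/cmH2O = 0.4443 s.
Fraction remaining at end-expiration = e^(−Te/τ) = e^(−0.45/0.4443) = 0.3632 → 36.32%.

36.3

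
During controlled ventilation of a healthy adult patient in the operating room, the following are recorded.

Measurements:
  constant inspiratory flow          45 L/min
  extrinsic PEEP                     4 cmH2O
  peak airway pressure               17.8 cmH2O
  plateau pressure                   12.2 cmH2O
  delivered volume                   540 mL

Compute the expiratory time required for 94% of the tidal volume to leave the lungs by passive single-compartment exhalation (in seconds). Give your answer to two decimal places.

Flow: 45 L/min ÷ 60 = 0.75 L/s.
R = (PIP − Pplat)/V̇ = (17.8 − 12.2) / 0.75 = 5.6/0.75 = 7.467 cmH2O·s/L.
C = Vt/(Pplat − PEEP) = 540.0 / (12.2 − 4) = 540.0/8.2 = 65.854 mL/cmH2O.
τ = R × C = 7.467 × 0.06585 L/cmH2O = 0.4917 s.
t = −τ·ln(1 − 0.94) = −0.4917·ln(0.06) = 1.383 s.

1.38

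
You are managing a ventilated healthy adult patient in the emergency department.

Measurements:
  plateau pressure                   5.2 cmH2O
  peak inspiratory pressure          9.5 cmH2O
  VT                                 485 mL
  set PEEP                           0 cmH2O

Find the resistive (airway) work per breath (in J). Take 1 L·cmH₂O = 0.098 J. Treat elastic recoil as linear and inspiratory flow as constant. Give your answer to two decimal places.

0.20

With constant inspiratory flow the resistive pressure is constant at PIP − Pplat = 9.5 − 5.2 = 4.3 cmH2O, so resistive work = 4.3 × 0.485 = 2.086 L·cmH2O.
× 0.098 J/(L·cmH2O) → 0.2044 J.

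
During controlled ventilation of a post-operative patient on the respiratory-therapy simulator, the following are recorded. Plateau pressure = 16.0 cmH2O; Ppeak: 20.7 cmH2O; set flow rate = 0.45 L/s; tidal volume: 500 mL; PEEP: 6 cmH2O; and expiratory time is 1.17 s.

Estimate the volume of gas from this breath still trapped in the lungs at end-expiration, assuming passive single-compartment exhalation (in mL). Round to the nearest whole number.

R = (PIP − Pplat)/V̇ = (20.7 − 16.0) / 0.45 = 4.7/0.45 = 10.444 cmH2O·s/L.
C = Vt/(Pplat − PEEP) = 500.0 / (16.0 − 6) = 500.0/10.0 = 50.0 mL/cmH2O.
τ = R × C = 10.444 × 0.05 L/cmH2O = 0.5222 s.
Fraction remaining = e^(−Te/τ) = e^(−1.17/0.5222) = 0.1064.
Trapped volume = 500.0 × 0.1064 = 53.2 mL.

53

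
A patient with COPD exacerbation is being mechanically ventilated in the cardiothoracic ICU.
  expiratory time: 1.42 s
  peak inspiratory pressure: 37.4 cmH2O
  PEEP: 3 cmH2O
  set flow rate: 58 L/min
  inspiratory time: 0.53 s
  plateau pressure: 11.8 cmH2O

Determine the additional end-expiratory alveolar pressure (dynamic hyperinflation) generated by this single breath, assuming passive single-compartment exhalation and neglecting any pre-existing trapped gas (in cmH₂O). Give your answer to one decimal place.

3.5

Flow: 58 L/min ÷ 60 = 0.9667 L/s.
Vt = flow × Ti = 0.9667 L/s × 0.53 s × 1000 mL/L = 512.35 mL.
R = (PIP − Pplat)/V̇ = (37.4 − 11.8) / 0.9667 = 25.6/0.9667 = 26.482 cmH2O·s/L.
C = Vt/(Pplat − PEEP) = 512.35 / (11.8 − 3) = 512.35/8.8 = 58.222 mL/cmH2O.
τ = R × C = 26.482 × 0.05822 L/cmH2O = 1.542 s.
Fraction remaining = e^(−Te/τ) = e^(−1.42/1.542) = 0.3982; trapped volume = 512.35 × 0.3982 = 204.02 mL.
Additional alveolar pressure from trapping ≈ V_trapped / C = 204.02 / 58.222 = 3.504 cmH2O.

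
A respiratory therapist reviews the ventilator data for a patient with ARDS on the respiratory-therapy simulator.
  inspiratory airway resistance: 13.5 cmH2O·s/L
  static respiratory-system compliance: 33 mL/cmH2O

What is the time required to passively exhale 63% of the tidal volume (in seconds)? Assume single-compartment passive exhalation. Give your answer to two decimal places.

0.44

τ = R × C = 13.5 × 33 mL/cmH2O = 13.5 × 0.033 L/cmH2O = 0.4455 s.
Exhaled fraction f = 1 − e^(−t/τ) → t = −τ·ln(1 − f) = −0.4455·ln(0.37) = 0.4429 s.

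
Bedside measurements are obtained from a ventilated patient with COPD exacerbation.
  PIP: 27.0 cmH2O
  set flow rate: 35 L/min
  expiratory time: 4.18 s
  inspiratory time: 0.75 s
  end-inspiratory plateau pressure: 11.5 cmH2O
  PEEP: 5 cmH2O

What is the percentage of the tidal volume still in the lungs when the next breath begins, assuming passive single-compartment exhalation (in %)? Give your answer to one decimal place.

9.7

Flow: 35 L/min ÷ 60 = 0.5833 L/s.
Vt = flow × Ti = 0.5833 L/s × 0.75 s × 1000 mL/L = 437.48 mL.
R = (PIP − Pplat)/V̇ = (27.0 − 11.5) / 0.5833 = 15.5/0.5833 = 26.573 cmH2O·s/L.
C = Vt/(Pplat − PEEP) = 437.48 / (11.5 − 5) = 437.48/6.5 = 67.305 mL/cmH2O.
τ = R × C = 26.573 × 0.06731 L/cmH2O = 1.789 s.
Fraction remaining at end-expiration = e^(−Te/τ) = e^(−4.18/1.789) = 0.09667 → 9.667%.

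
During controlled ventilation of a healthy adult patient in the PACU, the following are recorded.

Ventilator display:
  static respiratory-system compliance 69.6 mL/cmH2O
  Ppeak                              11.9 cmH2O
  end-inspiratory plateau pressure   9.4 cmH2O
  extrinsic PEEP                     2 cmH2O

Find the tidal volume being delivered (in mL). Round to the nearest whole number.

Vt = Cstat × (Pplat − PEEP) = 69.6 × (9.4 − 2) = 69.6 × 7.4 = 515.04 mL.

515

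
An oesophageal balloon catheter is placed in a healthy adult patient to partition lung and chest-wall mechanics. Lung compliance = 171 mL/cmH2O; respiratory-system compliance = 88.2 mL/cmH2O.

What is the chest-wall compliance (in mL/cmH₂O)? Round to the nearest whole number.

1/Ccw = 1/Crs − 1/CL.
1/Ccw = 1/88.2 − 1/171 = 0.00549.
Ccw = 182.15 mL/cmH2O.

182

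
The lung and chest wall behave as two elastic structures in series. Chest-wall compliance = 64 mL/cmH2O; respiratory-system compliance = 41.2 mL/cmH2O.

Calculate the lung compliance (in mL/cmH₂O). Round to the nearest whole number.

116

1/CL = 1/Crs − 1/Ccw.
1/CL = 1/41.2 − 1/64 = 0.008647.
CL = 115.65 mL/cmH2O.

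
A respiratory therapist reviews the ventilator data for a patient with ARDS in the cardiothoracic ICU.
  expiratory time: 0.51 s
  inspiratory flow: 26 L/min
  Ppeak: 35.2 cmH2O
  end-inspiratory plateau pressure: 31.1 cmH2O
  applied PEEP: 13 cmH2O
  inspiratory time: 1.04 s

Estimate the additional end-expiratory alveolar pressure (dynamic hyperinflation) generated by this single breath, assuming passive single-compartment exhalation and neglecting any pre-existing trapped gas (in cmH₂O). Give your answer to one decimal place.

Flow: 26 L/min ÷ 60 = 0.4333 L/s.
Vt = flow × Ti = 0.4333 L/s × 1.04 s × 1000 mL/L = 450.63 mL.
R = (PIP − Pplat)/V̇ = (35.2 − 31.1) / 0.4333 = 4.1/0.4333 = 9.462 cmH2O·s/L.
C = Vt/(Pplat − PEEP) = 450.63 / (31.1 − 13) = 450.63/18.1 = 24.897 mL/cmH2O.
τ = R × C = 9.462 × 0.0249 L/cmH2O = 0.2356 s.
Fraction remaining = e^(−Te/τ) = e^(−0.51/0.2356) = 0.1148; trapped volume = 450.63 × 0.1148 = 51.732 mL.
Additional alveolar pressure from trapping ≈ V_trapped / C = 51.732 / 24.897 = 2.078 cmH2O.

2.1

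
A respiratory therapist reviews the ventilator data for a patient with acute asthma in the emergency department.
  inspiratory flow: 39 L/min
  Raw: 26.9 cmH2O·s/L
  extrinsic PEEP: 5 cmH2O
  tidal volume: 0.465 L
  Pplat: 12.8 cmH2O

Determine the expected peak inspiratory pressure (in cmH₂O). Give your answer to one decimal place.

Flow: 39 L/min ÷ 60 = 0.65 L/s.
PIP = Pplat + Raw × flow = 12.8 + 26.9 × 0.65 = 12.8 + 17.485 = 30.285 cmH2O.

30.3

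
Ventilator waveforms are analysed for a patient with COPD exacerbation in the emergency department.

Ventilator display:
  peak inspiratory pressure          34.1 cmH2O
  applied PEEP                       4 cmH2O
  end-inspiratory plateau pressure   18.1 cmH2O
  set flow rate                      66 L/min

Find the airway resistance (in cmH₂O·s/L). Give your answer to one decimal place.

Flow: 66 L/min ÷ 60 = 1.1 L/s.
Raw = (PIP − Pplat) / flow = (34.1 − 18.1) / 1.1 = 16.0 / 1.1 = 14.545 cmH2O·s/L.

14.5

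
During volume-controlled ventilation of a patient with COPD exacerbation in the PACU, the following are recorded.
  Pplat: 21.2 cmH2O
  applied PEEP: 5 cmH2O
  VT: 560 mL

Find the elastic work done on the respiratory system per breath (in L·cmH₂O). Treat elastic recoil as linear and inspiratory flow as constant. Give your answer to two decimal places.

4.54

Elastic work ≈ ½ × (Pplat − PEEP) × Vt = 0.5 × (21.2 − 5) × 0.560 L = 0.5 × 16.2 × 0.560 = 4.536 L·cmH2O.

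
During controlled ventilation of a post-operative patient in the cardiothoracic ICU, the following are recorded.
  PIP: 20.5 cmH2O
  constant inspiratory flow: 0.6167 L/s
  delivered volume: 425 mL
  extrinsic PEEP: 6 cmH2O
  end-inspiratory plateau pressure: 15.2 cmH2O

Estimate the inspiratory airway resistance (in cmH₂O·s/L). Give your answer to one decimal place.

Raw = (PIP − Pplat) / flow = (20.5 − 15.2) / 0.6167 = 5.3 / 0.6167 = 8.594 cmH2O·s/L.

8.6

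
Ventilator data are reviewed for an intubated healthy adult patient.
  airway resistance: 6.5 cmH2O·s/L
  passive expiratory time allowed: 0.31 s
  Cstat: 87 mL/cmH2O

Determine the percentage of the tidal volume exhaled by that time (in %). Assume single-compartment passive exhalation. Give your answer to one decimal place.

42.2

τ = R × C = 6.5 × 87 mL/cmH2O = 6.5 × 0.087 L/cmH2O = 0.5655 s.
Passive exhalation: V(t)/V₀ = e^(−t/τ) = e^(−0.31/0.5655) = 0.578.
Fraction exhaled = 1 − 0.578 = 0.422 → 42.2%.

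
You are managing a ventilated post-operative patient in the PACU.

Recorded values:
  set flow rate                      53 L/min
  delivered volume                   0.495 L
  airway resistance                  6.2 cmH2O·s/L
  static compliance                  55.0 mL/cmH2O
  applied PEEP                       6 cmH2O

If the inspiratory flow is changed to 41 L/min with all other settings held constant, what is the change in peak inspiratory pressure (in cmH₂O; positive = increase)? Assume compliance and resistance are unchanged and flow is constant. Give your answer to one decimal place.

-1.2

Flow: 53 L/min ÷ 60 = 0.8833 L/s.
New flow: 41 L/min ÷ 60 = 0.6833 L/s.
PIP = Vt/C + R·V̇ + PEEP (constant-flow equation of motion).
Only the resistive term changes: ΔPIP = R × ΔV̇ = 6.2 × (0.6833 − 0.8833) = 6.2 × -0.2 = -1.24 cmH2O.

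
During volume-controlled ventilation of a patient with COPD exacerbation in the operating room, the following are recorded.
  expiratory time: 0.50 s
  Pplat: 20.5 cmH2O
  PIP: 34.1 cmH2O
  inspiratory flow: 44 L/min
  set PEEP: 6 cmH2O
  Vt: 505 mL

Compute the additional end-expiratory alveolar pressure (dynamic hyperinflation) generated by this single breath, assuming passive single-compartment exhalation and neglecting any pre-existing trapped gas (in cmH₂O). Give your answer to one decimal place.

6.7

Flow: 44 L/min ÷ 60 = 0.7333 L/s.
R = (PIP − Pplat)/V̇ = (34.1 − 20.5) / 0.7333 = 13.6/0.7333 = 18.546 cmH2O·s/L.
C = Vt/(Pplat − PEEP) = 505.0 / (20.5 − 6) = 505.0/14.5 = 34.828 mL/cmH2O.
τ = R × C = 18.546 × 0.03483 L/cmH2O = 0.646 s.
Fraction remaining = e^(−Te/τ) = e^(−0.50/0.646) = 0.4612; trapped volume = 505.0 × 0.4612 = 232.91 mL.
Additional alveolar pressure from trapping ≈ V_trapped / C = 232.91 / 34.828 = 6.687 cmH2O.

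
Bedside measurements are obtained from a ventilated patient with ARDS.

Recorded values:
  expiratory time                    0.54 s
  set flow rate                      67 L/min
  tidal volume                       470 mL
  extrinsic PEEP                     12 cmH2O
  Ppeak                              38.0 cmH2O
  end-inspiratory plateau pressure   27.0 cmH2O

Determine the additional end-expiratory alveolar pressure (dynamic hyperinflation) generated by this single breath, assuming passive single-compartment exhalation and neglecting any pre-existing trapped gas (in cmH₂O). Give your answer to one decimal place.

Flow: 67 L/min ÷ 60 = 1.1167 L/s.
R = (PIP − Pplat)/V̇ = (38.0 − 27.0) / 1.1167 = 11.0/1.1167 = 9.85 cmH2O·s/L.
C = Vt/(Pplat − PEEP) = 470.0 / (27.0 − 12) = 470.0/15.0 = 31.333 mL/cmH2O.
τ = R × C = 9.85 × 0.03133 L/cmH2O = 0.3086 s.
Fraction remaining = e^(−Te/τ) = e^(−0.54/0.3086) = 0.1738; trapped volume = 470.0 × 0.1738 = 81.686 mL.
Additional alveolar pressure from trapping ≈ V_trapped / C = 81.686 / 31.333 = 2.607 cmH2O.

2.6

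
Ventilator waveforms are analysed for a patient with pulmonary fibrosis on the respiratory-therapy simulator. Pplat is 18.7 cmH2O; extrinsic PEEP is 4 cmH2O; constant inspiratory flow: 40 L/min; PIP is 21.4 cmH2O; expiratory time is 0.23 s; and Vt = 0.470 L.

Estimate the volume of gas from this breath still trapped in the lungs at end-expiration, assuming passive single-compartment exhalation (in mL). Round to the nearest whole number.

80

Flow: 40 L/min ÷ 60 = 0.6667 L/s.
R = (PIP − Pplat)/V̇ = (21.4 − 18.7) / 0.6667 = 2.7/0.6667 = 4.05 cmH2O·s/L.
C = Vt/(Pplat − PEEP) = 470.0 / (18.7 − 4) = 470.0/14.7 = 31.973 mL/cmH2O.
τ = R × C = 4.05 × 0.03197 L/cmH2O = 0.1295 s.
Fraction remaining = e^(−Te/τ) = e^(−0.23/0.1295) = 0.1693.
Trapped volume = 470.0 × 0.1693 = 79.571 mL.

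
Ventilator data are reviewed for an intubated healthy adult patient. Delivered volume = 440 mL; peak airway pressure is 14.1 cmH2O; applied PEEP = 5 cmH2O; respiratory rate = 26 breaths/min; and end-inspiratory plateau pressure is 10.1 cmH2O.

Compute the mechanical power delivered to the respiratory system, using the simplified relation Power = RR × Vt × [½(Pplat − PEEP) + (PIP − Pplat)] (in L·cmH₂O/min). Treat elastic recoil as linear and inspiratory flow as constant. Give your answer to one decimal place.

Per-breath work = Vt × [½(Pplat−PEEP) + (PIP−Pplat)] = 0.440 × [0.5×5.1 + 4.0] = 0.440 × 6.55 = 2.882 L·cmH2O.
Power = 26 × 2.882 = 74.932 L·cmH2O/min.

74.9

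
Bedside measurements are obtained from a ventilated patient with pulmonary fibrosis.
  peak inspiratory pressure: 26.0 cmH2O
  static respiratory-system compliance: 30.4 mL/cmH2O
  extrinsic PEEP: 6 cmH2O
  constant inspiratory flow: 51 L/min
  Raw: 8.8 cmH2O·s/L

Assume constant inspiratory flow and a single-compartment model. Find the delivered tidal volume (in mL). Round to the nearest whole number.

381

Flow: 51 L/min ÷ 60 = 0.85 L/s.
Equation of motion (constant flow): PIP = Vt/C + R·V̇ + PEEP.
Vt/C = PIP − R·V̇ − PEEP = 26.0 − 7.48 − 6 = 12.52 cmH2O.
Vt = C × 12.52 = 30.4 × 12.52 = 380.61 mL.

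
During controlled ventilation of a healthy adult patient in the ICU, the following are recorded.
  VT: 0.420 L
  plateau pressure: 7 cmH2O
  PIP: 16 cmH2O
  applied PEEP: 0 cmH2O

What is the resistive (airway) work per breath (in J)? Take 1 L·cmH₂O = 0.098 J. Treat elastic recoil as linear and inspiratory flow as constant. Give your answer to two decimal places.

With constant inspiratory flow the resistive pressure is constant at PIP − Pplat = 16 − 7 = 9.0 cmH2O, so resistive work = 9.0 × 0.420 = 3.78 L·cmH2O.
× 0.098 J/(L·cmH2O) → 0.3704 J.

0.37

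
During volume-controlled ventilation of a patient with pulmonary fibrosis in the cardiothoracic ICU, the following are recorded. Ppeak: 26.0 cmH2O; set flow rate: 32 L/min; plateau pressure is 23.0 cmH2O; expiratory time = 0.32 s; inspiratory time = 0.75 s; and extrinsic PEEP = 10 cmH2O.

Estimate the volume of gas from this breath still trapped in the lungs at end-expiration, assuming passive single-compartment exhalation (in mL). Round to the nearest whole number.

63

Flow: 32 L/min ÷ 60 = 0.5333 L/s.
Vt = flow × Ti = 0.5333 L/s × 0.75 s × 1000 mL/L = 399.98 mL.
R = (PIP − Pplat)/V̇ = (26.0 − 23.0) / 0.5333 = 3.0/0.5333 = 5.625 cmH2O·s/L.
C = Vt/(Pplat − PEEP) = 399.98 / (23.0 − 10) = 399.98/13.0 = 30.768 mL/cmH2O.
τ = R × C = 5.625 × 0.03077 L/cmH2O = 0.1731 s.
Fraction remaining = e^(−Te/τ) = e^(−0.32/0.1731) = 0.1575.
Trapped volume = 399.98 × 0.1575 = 62.997 mL.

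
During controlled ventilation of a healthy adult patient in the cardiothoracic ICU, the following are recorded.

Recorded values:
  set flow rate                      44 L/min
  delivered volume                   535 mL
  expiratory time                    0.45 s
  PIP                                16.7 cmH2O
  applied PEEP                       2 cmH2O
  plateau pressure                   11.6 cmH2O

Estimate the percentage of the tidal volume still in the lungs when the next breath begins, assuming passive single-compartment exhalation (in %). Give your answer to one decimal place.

Flow: 44 L/min ÷ 60 = 0.7333 L/s.
R = (PIP − Pplat)/V̇ = (16.7 − 11.6) / 0.7333 = 5.1/0.7333 = 6.955 cmH2O·s/L.
C = Vt/(Pplat − PEEP) = 535.0 / (11.6 − 2) = 535.0/9.6 = 55.729 mL/cmH2O.
τ = R × C = 6.955 × 0.05573 L/cmH2O = 0.3876 s.
Fraction remaining at end-expiration = e^(−Te/τ) = e^(−0.45/0.3876) = 0.3132 → 31.32%.

31.3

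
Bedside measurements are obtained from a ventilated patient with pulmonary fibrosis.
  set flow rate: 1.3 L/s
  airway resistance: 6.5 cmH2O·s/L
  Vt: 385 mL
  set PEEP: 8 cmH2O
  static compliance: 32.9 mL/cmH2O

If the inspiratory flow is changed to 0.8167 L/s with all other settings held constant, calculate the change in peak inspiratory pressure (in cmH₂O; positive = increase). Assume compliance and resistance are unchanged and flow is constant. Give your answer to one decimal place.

PIP = Vt/C + R·V̇ + PEEP (constant-flow equation of motion).
Only the resistive term changes: ΔPIP = R × ΔV̇ = 6.5 × (0.8167 − 1.3) = 6.5 × -0.4833 = -3.141 cmH2O.

-3.1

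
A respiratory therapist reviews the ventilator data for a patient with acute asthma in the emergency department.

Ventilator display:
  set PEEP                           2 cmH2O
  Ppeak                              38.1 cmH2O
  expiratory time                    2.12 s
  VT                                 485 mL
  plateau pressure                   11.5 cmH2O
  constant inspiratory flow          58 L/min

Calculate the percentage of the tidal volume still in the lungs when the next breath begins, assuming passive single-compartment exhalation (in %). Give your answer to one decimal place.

Flow: 58 L/min ÷ 60 = 0.9667 L/s.
R = (PIP − Pplat)/V̇ = (38.1 − 11.5) / 0.9667 = 26.6/0.9667 = 27.516 cmH2O·s/L.
C = Vt/(Pplat − PEEP) = 485.0 / (11.5 − 2) = 485.0/9.5 = 51.053 mL/cmH2O.
τ = R × C = 27.516 × 0.05105 L/cmH2O = 1.405 s.
Fraction remaining at end-expiration = e^(−Te/τ) = e^(−2.12/1.405) = 0.2212 → 22.12%.

22.1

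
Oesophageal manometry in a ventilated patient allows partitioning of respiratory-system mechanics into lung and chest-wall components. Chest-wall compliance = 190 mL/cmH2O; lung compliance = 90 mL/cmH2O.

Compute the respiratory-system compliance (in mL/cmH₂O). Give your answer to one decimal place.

Lung and chest wall are elastances in series: 1/Crs = 1/CL + 1/Ccw.
1/Crs = 1/90 + 1/190 = 0.01637.
Crs = 61.087 mL/cmH2O.

61.1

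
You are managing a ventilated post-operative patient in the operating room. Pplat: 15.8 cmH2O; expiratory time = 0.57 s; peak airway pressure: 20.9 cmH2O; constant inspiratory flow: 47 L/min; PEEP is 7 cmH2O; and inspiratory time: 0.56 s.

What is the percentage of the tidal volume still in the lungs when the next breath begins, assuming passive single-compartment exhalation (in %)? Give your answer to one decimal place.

Flow: 47 L/min ÷ 60 = 0.7833 L/s.
Vt = flow × Ti = 0.7833 L/s × 0.56 s × 1000 mL/L = 438.65 mL.
R = (PIP − Pplat)/V̇ = (20.9 − 15.8) / 0.7833 = 5.1/0.7833 = 6.511 cmH2O·s/L.
C = Vt/(Pplat − PEEP) = 438.65 / (15.8 − 7) = 438.65/8.8 = 49.847 mL/cmH2O.
τ = R × C = 6.511 × 0.04985 L/cmH2O = 0.3246 s.
Fraction remaining at end-expiration = e^(−Te/τ) = e^(−0.57/0.3246) = 0.1727 → 17.27%.

17.3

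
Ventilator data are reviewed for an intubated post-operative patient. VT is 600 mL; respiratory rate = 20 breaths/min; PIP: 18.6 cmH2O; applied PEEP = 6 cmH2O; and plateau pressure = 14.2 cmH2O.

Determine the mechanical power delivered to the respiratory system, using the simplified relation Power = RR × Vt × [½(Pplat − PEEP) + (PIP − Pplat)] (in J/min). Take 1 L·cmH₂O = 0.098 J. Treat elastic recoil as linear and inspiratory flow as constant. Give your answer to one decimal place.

10.0

Per-breath work = Vt × [½(Pplat−PEEP) + (PIP−Pplat)] = 0.600 × [0.5×8.2 + 4.4] = 0.600 × 8.5 = 5.1 L·cmH2O.
Power = 20 × 5.1 = 102.0 L·cmH2O/min.
× 0.098 J/(L·cmH2O) → 9.996 J/min.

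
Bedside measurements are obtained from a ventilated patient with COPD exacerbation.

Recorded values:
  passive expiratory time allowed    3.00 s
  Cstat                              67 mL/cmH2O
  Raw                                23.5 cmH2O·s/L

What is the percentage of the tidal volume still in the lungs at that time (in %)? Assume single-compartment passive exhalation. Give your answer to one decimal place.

τ = R × C = 23.5 × 67 mL/cmH2O = 23.5 × 0.067 L/cmH2O = 1.575 s.
Passive exhalation: V(t)/V₀ = e^(−t/τ) = e^(−3.00/1.575) = 0.1489.
Fraction remaining = 0.1489 → 14.89%.

14.9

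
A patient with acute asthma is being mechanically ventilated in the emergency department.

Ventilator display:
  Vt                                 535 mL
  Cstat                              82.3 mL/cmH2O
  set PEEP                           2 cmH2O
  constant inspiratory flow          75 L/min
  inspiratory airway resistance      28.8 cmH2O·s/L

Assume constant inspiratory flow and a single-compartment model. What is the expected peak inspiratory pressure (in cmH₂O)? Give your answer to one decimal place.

Flow: 75 L/min ÷ 60 = 1.25 L/s.
Equation of motion (constant flow): PIP = Vt/C + R·V̇ + PEEP.
PIP = 535/82.3 + 28.8×1.25 + 2 = 6.501 + 36.0 + 2 = 44.501 cmH2O.

44.5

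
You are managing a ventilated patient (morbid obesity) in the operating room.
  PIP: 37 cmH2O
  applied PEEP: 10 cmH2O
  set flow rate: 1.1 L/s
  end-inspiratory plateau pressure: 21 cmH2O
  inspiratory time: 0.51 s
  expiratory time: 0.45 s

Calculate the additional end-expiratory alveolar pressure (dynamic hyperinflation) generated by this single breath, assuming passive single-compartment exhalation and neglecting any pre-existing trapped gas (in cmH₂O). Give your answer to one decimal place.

Vt = flow × Ti = 1.1 L/s × 0.51 s × 1000 mL/L = 561.0 mL.
R = (PIP − Pplat)/V̇ = (37 − 21) / 1.1 = 16.0/1.1 = 14.545 cmH2O·s/L.
C = Vt/(Pplat − PEEP) = 561.0 / (21 − 10) = 561.0/11.0 = 51.0 mL/cmH2O.
τ = R × C = 14.545 × 0.051 L/cmH2O = 0.7418 s.
Fraction remaining = e^(−Te/τ) = e^(−0.45/0.7418) = 0.5452; trapped volume = 561.0 × 0.5452 = 305.86 mL.
Additional alveolar pressure from trapping ≈ V_trapped / C = 305.86 / 51.0 = 5.997 cmH2O.

6.0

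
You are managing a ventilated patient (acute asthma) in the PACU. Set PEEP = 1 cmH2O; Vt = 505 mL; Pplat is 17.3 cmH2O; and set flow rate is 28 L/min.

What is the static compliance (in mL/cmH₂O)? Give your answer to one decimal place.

31.0

Cstat = Vt / (Pplat − PEEP) = 505 / (17.3 − 1) = 505 / 16.3 = 30.982 mL/cmH2O.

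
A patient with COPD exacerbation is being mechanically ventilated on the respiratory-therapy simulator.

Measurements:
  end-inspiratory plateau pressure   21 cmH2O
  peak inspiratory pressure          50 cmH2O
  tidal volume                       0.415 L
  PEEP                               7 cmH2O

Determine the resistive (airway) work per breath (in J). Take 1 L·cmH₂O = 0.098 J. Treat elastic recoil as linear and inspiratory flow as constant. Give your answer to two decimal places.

1.18

With constant inspiratory flow the resistive pressure is constant at PIP − Pplat = 50 − 21 = 29.0 cmH2O, so resistive work = 29.0 × 0.415 = 12.035 L·cmH2O.
× 0.098 J/(L·cmH2O) → 1.179 J.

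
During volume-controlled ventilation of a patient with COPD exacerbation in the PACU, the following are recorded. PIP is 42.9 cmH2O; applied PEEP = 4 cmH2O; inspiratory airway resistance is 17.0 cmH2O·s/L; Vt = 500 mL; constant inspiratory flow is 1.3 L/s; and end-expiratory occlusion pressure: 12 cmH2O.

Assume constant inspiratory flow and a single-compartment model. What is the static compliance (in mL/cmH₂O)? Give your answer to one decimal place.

Total PEEP = 12 cmH2O (set 4 + intrinsic 8); this is the baseline alveolar pressure.
Equation of motion (constant flow): PIP = Vt/C + R·V̇ + PEEP.
Vt/C = PIP − R·V̇ − PEEP = 42.9 − 17.0×1.3 − 12 = 42.9 − 22.1 − 12 = 8.8 cmH2O.
C = Vt / 8.8 = 500 / 8.8 = 56.818 mL/cmH2O.

56.8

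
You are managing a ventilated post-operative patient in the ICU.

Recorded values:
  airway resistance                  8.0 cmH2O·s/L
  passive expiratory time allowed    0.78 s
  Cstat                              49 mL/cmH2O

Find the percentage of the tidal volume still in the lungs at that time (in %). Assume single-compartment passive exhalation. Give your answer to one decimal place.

13.7

τ = R × C = 8.0 × 49 mL/cmH2O = 8.0 × 0.049 L/cmH2O = 0.392 s.
Passive exhalation: V(t)/V₀ = e^(−t/τ) = e^(−0.78/0.392) = 0.1367.
Fraction remaining = 0.1367 → 13.67%.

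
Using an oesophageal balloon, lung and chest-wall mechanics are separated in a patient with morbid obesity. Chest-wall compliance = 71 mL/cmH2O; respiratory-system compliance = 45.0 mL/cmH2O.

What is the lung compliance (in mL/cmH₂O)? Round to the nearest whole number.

123

1/CL = 1/Crs − 1/Ccw.
1/CL = 1/45.0 − 1/71 = 0.008138.
CL = 122.88 mL/cmH2O.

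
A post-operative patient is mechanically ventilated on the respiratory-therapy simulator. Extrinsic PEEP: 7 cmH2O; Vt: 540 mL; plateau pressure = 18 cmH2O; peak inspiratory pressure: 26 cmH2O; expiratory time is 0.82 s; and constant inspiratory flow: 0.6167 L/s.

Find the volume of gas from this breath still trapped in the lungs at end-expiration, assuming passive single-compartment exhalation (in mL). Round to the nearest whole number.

149

R = (PIP − Pplat)/V̇ = (26 − 18) / 0.6167 = 8.0/0.6167 = 12.972 cmH2O·s/L.
C = Vt/(Pplat − PEEP) = 540.0 / (18 − 7) = 540.0/11.0 = 49.091 mL/cmH2O.
τ = R × C = 12.972 × 0.04909 L/cmH2O = 0.6368 s.
Fraction remaining = e^(−Te/τ) = e^(−0.82/0.6368) = 0.2759.
Trapped volume = 540.0 × 0.2759 = 148.99 mL.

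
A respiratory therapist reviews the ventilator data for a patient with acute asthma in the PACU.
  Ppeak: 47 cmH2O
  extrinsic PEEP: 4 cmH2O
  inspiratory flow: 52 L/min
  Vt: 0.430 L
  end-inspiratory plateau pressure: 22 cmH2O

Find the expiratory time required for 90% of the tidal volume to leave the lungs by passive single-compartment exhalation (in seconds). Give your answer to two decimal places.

Flow: 52 L/min ÷ 60 = 0.8667 L/s.
R = (PIP − Pplat)/V̇ = (47 − 22) / 0.8667 = 25.0/0.8667 = 28.845 cmH2O·s/L.
C = Vt/(Pplat − PEEP) = 430.0 / (22 − 4) = 430.0/18.0 = 23.889 mL/cmH2O.
τ = R × C = 28.845 × 0.02389 L/cmH2O = 0.6891 s.
t = −τ·ln(1 − 0.90) = −0.6891·ln(0.1) = 1.587 s.

1.59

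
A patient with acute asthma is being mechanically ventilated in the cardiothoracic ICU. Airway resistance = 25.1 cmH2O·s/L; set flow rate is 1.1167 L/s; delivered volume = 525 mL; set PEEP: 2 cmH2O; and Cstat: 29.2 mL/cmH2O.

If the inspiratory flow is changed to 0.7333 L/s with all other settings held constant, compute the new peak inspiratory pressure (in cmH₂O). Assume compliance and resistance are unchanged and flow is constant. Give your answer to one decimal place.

PIP = Vt/C + R·V̇ + PEEP (constant-flow equation of motion).
Only the resistive term changes: ΔPIP = R × ΔV̇ = 25.1 × (0.7333 − 1.1167) = 25.1 × -0.3834 = -9.623 cmH2O.
Original PIP = 525/29.2 + 25.1×1.1167 + 2 = 48.009 cmH2O; new PIP = 48.009 + (-9.623) = 38.386 cmH2O.

38.4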